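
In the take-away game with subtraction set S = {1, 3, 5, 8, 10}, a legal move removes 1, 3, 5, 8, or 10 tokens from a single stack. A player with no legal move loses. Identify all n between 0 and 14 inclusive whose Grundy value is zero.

0, 2, 4, 6, 13

G(0) = 0
G(1) = mex{0} = 1
G(2) = mex{1} = 0
G(3) = mex{0,0} = 1
G(4) = mex{1,1} = 0
G(5) = mex{0,0,0} = 1
G(6) = mex{1,1,1} = 0
G(7) = mex{0,0,0} = 1
G(8) = mex{1,1,1,0} = 2
G(9) = mex{2,0,0,1} = 3
G(10) = mex{3,1,1,0,0} = 2
G(11) = mex{2,2,0,1,1} = 3
G(12) = mex{3,3,1,0,0} = 2
G(13) = mex{2,2,2,1,1} = 0
G(14) = mex{0,3,3,0,0} = 1
P-positions are exactly the n with G(n) = 0.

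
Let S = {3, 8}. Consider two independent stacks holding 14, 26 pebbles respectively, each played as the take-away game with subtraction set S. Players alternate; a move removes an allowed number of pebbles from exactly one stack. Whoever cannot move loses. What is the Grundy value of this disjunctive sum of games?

All stacks use S = {3, 8}:
n :  0  1  2  3  4  5  6  7  8  9 10 11 12 13 14 15 16 17 18 19 20 21 22 23 24 25 26
G :  0  0  0  1  1  1  0  0  2  1  1  0  0  0  1  1  1  0  0  2  1  1  0  0  0  1  1
Stack A: G(14) = 1.
Stack B: G(26) = 1.
Combined Grundy value = 1 ⊕ 1 = 0.

0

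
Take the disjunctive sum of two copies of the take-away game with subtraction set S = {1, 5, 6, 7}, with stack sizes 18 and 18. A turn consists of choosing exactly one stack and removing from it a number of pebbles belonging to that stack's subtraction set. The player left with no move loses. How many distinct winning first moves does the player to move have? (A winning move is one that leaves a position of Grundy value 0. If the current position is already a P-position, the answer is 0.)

All stacks use S = {1, 5, 6, 7}:
G(0) = 0
G(1) = mex{0} = 1
G(2) = mex{1} = 0
G(3) = mex{0} = 1
G(4) = mex{1} = 0
G(5) = mex{0,0} = 1
G(6) = mex{1,1,0} = 2
G(7) = mex{2,0,1,0} = 3
G(8) = mex{3,1,0,1} = 2
G(9) = mex{2,0,1,0} = 3
G(10) = mex{3,1,0,1} = 2
G(11) = mex{2,2,1,0} = 3
G(12) = mex{3,3,2,1} = 0
G(13) = mex{0,2,3,2} = 1
G(14) = mex{1,3,2,3} = 0
G(15) = mex{0,2,3,2} = 1
G(16) = mex{1,3,2,3} = 0
G(17) = mex{0,0,3,2} = 1
G(18) = mex{1,1,0,3} = 2
Stack A: G(18) = 2.
Stack B: G(18) = 2.
Combined Grundy value = 2 ⊕ 2 = 0.
A winning move leaves total XOR = 0, i.e. changes one component's Grundy value g to g ⊕ X where X is the current total.
Stack A: target g' = 2⊕0 = 2, but every legal move changes the Grundy value (mex property), so 0 moves.
Stack B: target g' = 2⊕0 = 2, but every legal move changes the Grundy value (mex property), so 0 moves.

0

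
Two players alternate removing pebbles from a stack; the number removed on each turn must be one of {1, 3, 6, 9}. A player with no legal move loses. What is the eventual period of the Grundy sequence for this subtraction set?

12

G(0) = 0
G(1) = mex{0} = 1
G(2) = mex{1} = 0
G(3) = mex{0,0} = 1
G(4) = mex{1,1} = 0
G(5) = mex{0,0} = 1
G(6) = mex{1,1,0} = 2
G(7) = mex{2,0,1} = 3
G(8) = mex{3,1,0} = 2
G(9) = mex{2,2,1,0} = 3
G(10) = mex{3,3,0,1} = 2
G(11) = mex{2,2,1,0} = 3
G(12) = mex{3,3,2,1} = 0
G(13) = mex{0,2,3,0} = 1
G(14) = mex{1,3,2,1} = 0
G(15) = mex{0,0,3,2} = 1
G(16) = mex{1,1,2,3} = 0
G(17) = mex{0,0,3,2} = 1
G(18) = mex{1,1,0,3} = 2
G(19) = mex{2,0,1,2} = 3
G(20) = mex{3,1,0,3} = 2
G(21) = mex{2,2,1,0} = 3
G(22) = mex{3,3,0,1} = 2
G(23) = mex{2,2,1,0} = 3
G(24) = mex{3,3,2,1} = 0
G(25) = mex{0,2,3,0} = 1
G(n+12) = G(n) holds for n = 0,…,8 (a full window of length max(S) = 9), so the sequence is purely periodic with period 12.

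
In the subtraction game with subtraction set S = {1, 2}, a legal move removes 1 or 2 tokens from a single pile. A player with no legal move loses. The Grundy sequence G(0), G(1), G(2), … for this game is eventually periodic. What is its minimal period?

n :  0  1  2  3  4  5  6  7  8  9 10 11 12 13 14
G :  0  1  2  0  1  2  0  1  2  0  1  2  0  1  2
G(n+3) = G(n) holds for n = 0,…,1 (a full window of length max(S) = 2), so the sequence is purely periodic with period 3.

3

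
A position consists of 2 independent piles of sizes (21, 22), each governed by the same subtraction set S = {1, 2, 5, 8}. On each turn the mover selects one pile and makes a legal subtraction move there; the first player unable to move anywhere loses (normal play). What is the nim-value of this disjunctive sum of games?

All piles use S = {1, 2, 5, 8}:
n :  0  1  2  3  4  5  6  7  8  9 10 11 12 13 14 15 16 17 18 19 20 21 22
G :  0  1  2  0  1  2  0  1  2  0  1  2  0  1  2  0  1  2  0  1  2  0  1
Pile A: G(21) = 0.
Pile B: G(22) = 1.
Combined Grundy value = 0 ⊕ 1 = 1.

1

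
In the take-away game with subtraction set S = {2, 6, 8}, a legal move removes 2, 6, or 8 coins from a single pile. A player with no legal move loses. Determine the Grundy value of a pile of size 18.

0

n :  0  1  2  3  4  5  6  7  8  9 10 11 12 13 14 15 16 17 18
G :  0  0  1  1  0  0  1  1  2  2  3  3  2  2  0  0  1  1  0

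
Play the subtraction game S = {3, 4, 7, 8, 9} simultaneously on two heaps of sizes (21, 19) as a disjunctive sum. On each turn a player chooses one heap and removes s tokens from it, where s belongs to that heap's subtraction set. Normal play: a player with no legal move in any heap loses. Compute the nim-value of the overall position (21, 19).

All heaps use S = {3, 4, 7, 8, 9}:
G(0) = 0
G(1) = mex{} = 0
G(2) = mex{} = 0
G(3) = mex{0} = 1
G(4) = mex{0,0} = 1
G(5) = mex{0,0} = 1
G(6) = mex{1,0} = 2
G(7) = mex{1,1,0} = 2
G(8) = mex{1,1,0,0} = 2
G(9) = mex{2,1,0,0,0} = 3
G(10) = mex{2,2,1,0,0} = 3
G(11) = mex{2,2,1,1,0} = 3
G(12) = mex{3,2,1,1,1} = 0
G(13) = mex{3,3,2,1,1} = 0
G(14) = mex{3,3,2,2,1} = 0
G(15) = mex{0,3,2,2,2} = 1
G(16) = mex{0,0,3,2,2} = 1
G(17) = mex{0,0,3,3,2} = 1
G(18) = mex{1,0,3,3,3} = 2
G(19) = mex{1,1,0,3,3} = 2
G(20) = mex{1,1,0,0,3} = 2
G(21) = mex{2,1,0,0,0} = 3
Heap A: G(21) = 3.
Heap B: G(19) = 2.
Combined Grundy value = 3 ⊕ 2 = 1.

1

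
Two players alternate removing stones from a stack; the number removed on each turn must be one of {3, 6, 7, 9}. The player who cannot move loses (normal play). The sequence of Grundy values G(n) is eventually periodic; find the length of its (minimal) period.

12

G(0) = 0
G(1) = mex{} = 0
G(2) = mex{} = 0
G(3) = mex{0} = 1
G(4) = mex{0} = 1
G(5) = mex{0} = 1
G(6) = mex{1,0} = 2
G(7) = mex{1,0,0} = 2
G(8) = mex{1,0,0} = 2
G(9) = mex{2,1,0,0} = 3
G(10) = mex{2,1,1,0} = 3
G(11) = mex{2,1,1,0} = 3
G(12) = mex{3,2,1,1} = 0
G(13) = mex{3,2,2,1} = 0
G(14) = mex{3,2,2,1} = 0
G(15) = mex{0,3,2,2} = 1
G(16) = mex{0,3,3,2} = 1
G(17) = mex{0,3,3,2} = 1
G(18) = mex{1,0,3,3} = 2
G(19) = mex{1,0,0,3} = 2
G(20) = mex{1,0,0,3} = 2
G(21) = mex{2,1,0,0} = 3
G(22) = mex{2,1,1,0} = 3
G(23) = mex{2,1,1,0} = 3
G(24) = mex{3,2,1,1} = 0
G(25) = mex{3,2,2,1} = 0
G(n+12) = G(n) holds for n = 0,…,8 (a full window of length max(S) = 9), so the sequence is purely periodic with period 12.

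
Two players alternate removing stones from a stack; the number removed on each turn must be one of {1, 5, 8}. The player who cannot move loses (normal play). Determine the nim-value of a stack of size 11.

n :  0  1  2  3  4  5  6  7  8  9 10 11
G :  0  1  0  1  0  1  0  1  2  3  2  3

3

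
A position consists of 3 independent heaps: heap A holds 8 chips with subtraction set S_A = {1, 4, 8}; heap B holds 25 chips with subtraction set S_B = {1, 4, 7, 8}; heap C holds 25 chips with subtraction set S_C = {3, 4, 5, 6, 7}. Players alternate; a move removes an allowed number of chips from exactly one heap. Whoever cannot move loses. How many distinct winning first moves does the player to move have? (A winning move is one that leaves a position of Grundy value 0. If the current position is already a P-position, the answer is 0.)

Heap A, S = {1, 4, 8}:
n : 0 1 2 3 4 5 6 7 8
G : 0 1 0 1 2 0 1 0 1
G_A(8) = 1.
Heap B, S = {1, 4, 7, 8}:
n :  0  1  2  3  4  5  6  7  8  9 10 11 12 13 14 15 16 17 18 19 20 21 22 23 24 25
G :  0  1  0  1  2  0  1  2  3  2  3  0  1  3  0  1  0  1  2  3  2  4  3  2  3  0
G_B(25) = 0.
Heap C, S = {3, 4, 5, 6, 7}:
G(0) = 0
G(1) = mex{} = 0
G(2) = mex{} = 0
G(3) = mex{0} = 1
G(4) = mex{0,0} = 1
G(5) = mex{0,0,0} = 1
G(6) = mex{1,0,0,0} = 2
G(7) = mex{1,1,0,0,0} = 2
G(8) = mex{1,1,1,0,0} = 2
G(9) = mex{2,1,1,1,0} = 3
G(10) = mex{2,2,1,1,1} = 0
G(11) = mex{2,2,2,1,1} = 0
G(12) = mex{3,2,2,2,1} = 0
G(13) = mex{0,3,2,2,2} = 1
G(14) = mex{0,0,3,2,2} = 1
G(15) = mex{0,0,0,3,2} = 1
G(16) = mex{1,0,0,0,3} = 2
G(17) = mex{1,1,0,0,0} = 2
G(18) = mex{1,1,1,0,0} = 2
G(19) = mex{2,1,1,1,0} = 3
G(20) = mex{2,2,1,1,1} = 0
G(21) = mex{2,2,2,1,1} = 0
G(22) = mex{3,2,2,2,1} = 0
G(23) = mex{0,3,2,2,2} = 1
G(24) = mex{0,0,3,2,2} = 1
G(25) = mex{0,0,0,3,2} = 1
G_C(25) = 1.
Combined Grundy value = 1 ⊕ 0 ⊕ 1 = 0.
A winning move leaves total XOR = 0, i.e. changes one component's Grundy value g to g ⊕ X where X is the current total.
Heap A: target g' = 1⊕0 = 1, but every legal move changes the Grundy value (mex property), so 0 moves.
Heap B: target g' = 0⊕0 = 0, but every legal move changes the Grundy value (mex property), so 0 moves.
Heap C: target g' = 1⊕0 = 1, but every legal move changes the Grundy value (mex property), so 0 moves.

0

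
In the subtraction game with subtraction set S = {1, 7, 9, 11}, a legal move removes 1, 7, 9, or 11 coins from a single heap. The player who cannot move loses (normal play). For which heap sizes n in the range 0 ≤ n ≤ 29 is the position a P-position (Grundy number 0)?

G(0) = 0
G(1) = mex{0} = 1
G(2) = mex{1} = 0
G(3) = mex{0} = 1
G(4) = mex{1} = 0
G(5) = mex{0} = 1
G(6) = mex{1} = 0
G(7) = mex{0,0} = 1
G(8) = mex{1,1} = 0
G(9) = mex{0,0,0} = 1
G(10) = mex{1,1,1} = 0
G(11) = mex{0,0,0,0} = 1
G(12) = mex{1,1,1,1} = 0
G(13) = mex{0,0,0,0} = 1
G(14) = mex{1,1,1,1} = 0
G(15) = mex{0,0,0,0} = 1
G(16) = mex{1,1,1,1} = 0
G(17) = mex{0,0,0,0} = 1
G(18) = mex{1,1,1,1} = 0
G(19) = mex{0,0,0,0} = 1
G(20) = mex{1,1,1,1} = 0
G(21) = mex{0,0,0,0} = 1
G(22) = mex{1,1,1,1} = 0
G(23) = mex{0,0,0,0} = 1
G(24) = mex{1,1,1,1} = 0
G(25) = mex{0,0,0,0} = 1
G(26) = mex{1,1,1,1} = 0
G(27) = mex{0,0,0,0} = 1
G(28) = mex{1,1,1,1} = 0
G(29) = mex{0,0,0,0} = 1
P-positions are exactly the n with G(n) = 0.

0, 2, 4, 6, 8, 10, 12, 14, 16, 18, 20, 22, 24, 26, 28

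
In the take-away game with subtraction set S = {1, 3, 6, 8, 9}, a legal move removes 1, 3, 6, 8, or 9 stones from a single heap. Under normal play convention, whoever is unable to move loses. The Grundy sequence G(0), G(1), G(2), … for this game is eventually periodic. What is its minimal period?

14

G(0) = 0
G(1) = mex{0} = 1
G(2) = mex{1} = 0
G(3) = mex{0,0} = 1
G(4) = mex{1,1} = 0
G(5) = mex{0,0} = 1
G(6) = mex{1,1,0} = 2
G(7) = mex{2,0,1} = 3
G(8) = mex{3,1,0,0} = 2
G(9) = mex{2,2,1,1,0} = 3
G(10) = mex{3,3,0,0,1} = 2
G(11) = mex{2,2,1,1,0} = 3
G(12) = mex{3,3,2,0,1} = 4
G(13) = mex{4,2,3,1,0} = 5
G(14) = mex{5,3,2,2,1} = 0
G(15) = mex{0,4,3,3,2} = 1
G(16) = mex{1,5,2,2,3} = 0
G(17) = mex{0,0,3,3,2} = 1
G(18) = mex{1,1,4,2,3} = 0
G(19) = mex{0,0,5,3,2} = 1
G(20) = mex{1,1,0,4,3} = 2
G(21) = mex{2,0,1,5,4} = 3
G(22) = mex{3,1,0,0,5} = 2
G(23) = mex{2,2,1,1,0} = 3
G(24) = mex{3,3,0,0,1} = 2
G(25) = mex{2,2,1,1,0} = 3
G(26) = mex{3,3,2,0,1} = 4
G(27) = mex{4,2,3,1,0} = 5
G(28) = mex{5,3,2,2,1} = 0
G(29) = mex{0,4,3,3,2} = 1
G(n+14) = G(n) holds for n = 0,…,8 (a full window of length max(S) = 9), so the sequence is purely periodic with period 14.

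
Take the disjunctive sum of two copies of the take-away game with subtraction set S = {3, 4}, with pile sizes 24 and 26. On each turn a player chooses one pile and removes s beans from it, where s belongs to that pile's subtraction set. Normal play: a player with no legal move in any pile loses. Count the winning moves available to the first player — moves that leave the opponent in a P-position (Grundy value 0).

0

All piles use S = {3, 4}:
G(0) = 0
G(1) = mex{} = 0
G(2) = mex{} = 0
G(3) = mex{0} = 1
G(4) = mex{0,0} = 1
G(5) = mex{0,0} = 1
G(6) = mex{1,0} = 2
G(7) = mex{1,1} = 0
G(8) = mex{1,1} = 0
G(9) = mex{2,1} = 0
G(10) = mex{0,2} = 1
G(11) = mex{0,0} = 1
G(12) = mex{0,0} = 1
G(13) = mex{1,0} = 2
G(14) = mex{1,1} = 0
G(15) = mex{1,1} = 0
G(16) = mex{2,1} = 0
G(17) = mex{0,2} = 1
G(18) = mex{0,0} = 1
G(19) = mex{0,0} = 1
G(20) = mex{1,0} = 2
G(21) = mex{1,1} = 0
G(22) = mex{1,1} = 0
G(23) = mex{2,1} = 0
G(24) = mex{0,2} = 1
G(25) = mex{0,0} = 1
G(26) = mex{0,0} = 1
Pile A: G(24) = 1.
Pile B: G(26) = 1.
Combined Grundy value = 1 ⊕ 1 = 0.
A winning move leaves total XOR = 0, i.e. changes one component's Grundy value g to g ⊕ X where X is the current total.
Pile A: target g' = 1⊕0 = 1, but every legal move changes the Grundy value (mex property), so 0 moves.
Pile B: target g' = 1⊕0 = 1, but every legal move changes the Grundy value (mex property), so 0 moves.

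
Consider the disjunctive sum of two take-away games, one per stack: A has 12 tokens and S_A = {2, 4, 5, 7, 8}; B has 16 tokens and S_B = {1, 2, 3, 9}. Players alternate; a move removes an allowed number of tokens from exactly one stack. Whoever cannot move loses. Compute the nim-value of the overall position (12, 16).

1

Stack A, S = {2, 4, 5, 7, 8}:
n :  0  1  2  3  4  5  6  7  8  9 10 11 12
G :  0  0  1  1  2  2  3  3  4  4  0  0  1
G_A(12) = 1.
Stack B, S = {1, 2, 3, 9}:
G(0) = 0
G(1) = mex{0} = 1
G(2) = mex{1,0} = 2
G(3) = mex{2,1,0} = 3
G(4) = mex{3,2,1} = 0
G(5) = mex{0,3,2} = 1
G(6) = mex{1,0,3} = 2
G(7) = mex{2,1,0} = 3
G(8) = mex{3,2,1} = 0
G(9) = mex{0,3,2,0} = 1
G(10) = mex{1,0,3,1} = 2
G(11) = mex{2,1,0,2} = 3
G(12) = mex{3,2,1,3} = 0
G(13) = mex{0,3,2,0} = 1
G(14) = mex{1,0,3,1} = 2
G(15) = mex{2,1,0,2} = 3
G(16) = mex{3,2,1,3} = 0
G_B(16) = 0.
Combined Grundy value = 1 ⊕ 0 = 1.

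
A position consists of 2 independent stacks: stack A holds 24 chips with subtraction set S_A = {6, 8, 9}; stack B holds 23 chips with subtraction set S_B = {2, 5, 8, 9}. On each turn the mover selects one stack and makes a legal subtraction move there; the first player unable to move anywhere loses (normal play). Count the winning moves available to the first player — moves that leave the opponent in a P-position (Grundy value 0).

0

Stack A, S = {6, 8, 9}:
G(0) = 0
G(1) = mex{} = 0
G(2) = mex{} = 0
G(3) = mex{} = 0
G(4) = mex{} = 0
G(5) = mex{} = 0
G(6) = mex{0} = 1
G(7) = mex{0} = 1
G(8) = mex{0,0} = 1
G(9) = mex{0,0,0} = 1
G(10) = mex{0,0,0} = 1
G(11) = mex{0,0,0} = 1
G(12) = mex{1,0,0} = 2
G(13) = mex{1,0,0} = 2
G(14) = mex{1,1,0} = 2
G(15) = mex{1,1,1} = 0
G(16) = mex{1,1,1} = 0
G(17) = mex{1,1,1} = 0
G(18) = mex{2,1,1} = 0
G(19) = mex{2,1,1} = 0
G(20) = mex{2,2,1} = 0
G(21) = mex{0,2,2} = 1
G(22) = mex{0,2,2} = 1
G(23) = mex{0,0,2} = 1
G(24) = mex{0,0,0} = 1
G_A(24) = 1.
Stack B, S = {2, 5, 8, 9}:
G(0) = 0
G(1) = mex{} = 0
G(2) = mex{0} = 1
G(3) = mex{0} = 1
G(4) = mex{1} = 0
G(5) = mex{1,0} = 2
G(6) = mex{0,0} = 1
G(7) = mex{2,1} = 0
G(8) = mex{1,1,0} = 2
G(9) = mex{0,0,0,0} = 1
G(10) = mex{2,2,1,0} = 3
G(11) = mex{1,1,1,1} = 0
G(12) = mex{3,0,0,1} = 2
G(13) = mex{0,2,2,0} = 1
G(14) = mex{2,1,1,2} = 0
G(15) = mex{1,3,0,1} = 2
G(16) = mex{0,0,2,0} = 1
G(17) = mex{2,2,1,2} = 0
G(18) = mex{1,1,3,1} = 0
G(19) = mex{0,0,0,3} = 1
G(20) = mex{0,2,2,0} = 1
G(21) = mex{1,1,1,2} = 0
G(22) = mex{1,0,0,1} = 2
G(23) = mex{0,0,2,0} = 1
G_B(23) = 1.
Combined Grundy value = 1 ⊕ 1 = 0.
A winning move leaves total XOR = 0, i.e. changes one component's Grundy value g to g ⊕ X where X is the current total.
Stack A: target g' = 1⊕0 = 1, but every legal move changes the Grundy value (mex property), so 0 moves.
Stack B: target g' = 1⊕0 = 1, but every legal move changes the Grundy value (mex property), so 0 moves.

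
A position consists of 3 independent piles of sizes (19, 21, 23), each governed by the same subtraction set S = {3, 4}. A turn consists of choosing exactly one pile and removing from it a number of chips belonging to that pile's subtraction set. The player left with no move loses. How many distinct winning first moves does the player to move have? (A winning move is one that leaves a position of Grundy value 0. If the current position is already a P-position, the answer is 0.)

All piles use S = {3, 4}:
G(0) = 0
G(1) = mex{} = 0
G(2) = mex{} = 0
G(3) = mex{0} = 1
G(4) = mex{0,0} = 1
G(5) = mex{0,0} = 1
G(6) = mex{1,0} = 2
G(7) = mex{1,1} = 0
G(8) = mex{1,1} = 0
G(9) = mex{2,1} = 0
G(10) = mex{0,2} = 1
G(11) = mex{0,0} = 1
G(12) = mex{0,0} = 1
G(13) = mex{1,0} = 2
G(14) = mex{1,1} = 0
G(15) = mex{1,1} = 0
G(16) = mex{2,1} = 0
G(17) = mex{0,2} = 1
G(18) = mex{0,0} = 1
G(19) = mex{0,0} = 1
G(20) = mex{1,0} = 2
G(21) = mex{1,1} = 0
G(22) = mex{1,1} = 0
G(23) = mex{2,1} = 0
Pile A: G(19) = 1.
Pile B: G(21) = 0.
Pile C: G(23) = 0.
Combined Grundy value = 1 ⊕ 0 ⊕ 0 = 1.
A winning move leaves total XOR = 0, i.e. changes one component's Grundy value g to g ⊕ X where X is the current total.
Pile A: need g' = 1⊕1 = 0. Options: 19−3→G=0, 19−4→G=0. Hits: 2.
Pile B: need g' = 0⊕1 = 1. Options: 21−3→G=1, 21−4→G=1. Hits: 2.
Pile C: need g' = 0⊕1 = 1. Options: 23−3→G=2, 23−4→G=1. Hits: 1.

5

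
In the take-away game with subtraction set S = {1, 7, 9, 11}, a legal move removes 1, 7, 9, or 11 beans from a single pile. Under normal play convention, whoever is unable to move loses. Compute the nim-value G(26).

n :  0  1  2  3  4  5  6  7  8  9 10 11 12 13 14 15 16 17 18 19 20 21 22 23 24 25 26
G :  0  1  0  1  0  1  0  1  0  1  0  1  0  1  0  1  0  1  0  1  0  1  0  1  0  1  0

0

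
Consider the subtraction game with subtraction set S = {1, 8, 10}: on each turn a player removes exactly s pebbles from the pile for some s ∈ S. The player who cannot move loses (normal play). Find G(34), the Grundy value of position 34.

n :  0  1  2  3  4  5  6  7  8  9 10 11 12 13 14 15 16 17 18 19 20 21 22 23 24 25 26 27 28 29 30 31 32 33 34
G :  0  1  0  1  0  1  0  1  2  0  1  0  1  0  1  0  1  2  0  1  0  1  0  1  0  1  2  0  1  0  1  0  1  0  1

1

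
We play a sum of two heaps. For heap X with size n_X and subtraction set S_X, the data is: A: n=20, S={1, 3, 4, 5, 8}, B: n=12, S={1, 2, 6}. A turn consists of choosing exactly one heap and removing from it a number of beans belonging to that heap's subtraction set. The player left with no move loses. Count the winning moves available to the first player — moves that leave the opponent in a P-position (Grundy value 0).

Heap A, S = {1, 3, 4, 5, 8}:
G(0) = 0
G(1) = mex{0} = 1
G(2) = mex{1} = 0
G(3) = mex{0,0} = 1
G(4) = mex{1,1,0} = 2
G(5) = mex{2,0,1,0} = 3
G(6) = mex{3,1,0,1} = 2
G(7) = mex{2,2,1,0} = 3
G(8) = mex{3,3,2,1,0} = 4
G(9) = mex{4,2,3,2,1} = 0
G(10) = mex{0,3,2,3,0} = 1
G(11) = mex{1,4,3,2,1} = 0
G(12) = mex{0,0,4,3,2} = 1
G(13) = mex{1,1,0,4,3} = 2
G(14) = mex{2,0,1,0,2} = 3
G(15) = mex{3,1,0,1,3} = 2
G(16) = mex{2,2,1,0,4} = 3
G(17) = mex{3,3,2,1,0} = 4
G(18) = mex{4,2,3,2,1} = 0
G(19) = mex{0,3,2,3,0} = 1
G(20) = mex{1,4,3,2,1} = 0
G_A(20) = 0.
Heap B, S = {1, 2, 6}:
n :  0  1  2  3  4  5  6  7  8  9 10 11 12
G :  0  1  2  0  1  2  3  0  1  2  0  1  2
G_B(12) = 2.
Combined Grundy value = 0 ⊕ 2 = 2.
A winning move leaves total XOR = 0, i.e. changes one component's Grundy value g to g ⊕ X where X is the current total.
Heap A: need g' = 0⊕2 = 2. Options: 20−1→G=1, 20−3→G=4, 20−4→G=3, 20−5→G=2, 20−8→G=1. Hits: 1.
Heap B: need g' = 2⊕2 = 0. Options: 12−1→G=1, 12−2→G=0, 12−6→G=3. Hits: 1.

2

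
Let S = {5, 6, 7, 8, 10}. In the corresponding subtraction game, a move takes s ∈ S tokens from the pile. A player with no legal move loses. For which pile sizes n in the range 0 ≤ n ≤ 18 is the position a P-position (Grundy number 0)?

n :  0  1  2  3  4  5  6  7  8  9 10 11 12 13 14 15 16 17 18
G :  0  0  0  0  0  1  1  1  1  1  2  2  2  2  2  0  0  0  0
P-positions are exactly the n with G(n) = 0.

0, 1, 2, 3, 4, 15, 16, 17, 18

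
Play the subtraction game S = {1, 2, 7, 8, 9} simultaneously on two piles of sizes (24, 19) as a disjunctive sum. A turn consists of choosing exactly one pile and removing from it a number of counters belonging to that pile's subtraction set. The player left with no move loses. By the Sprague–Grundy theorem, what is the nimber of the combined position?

2

All piles use S = {1, 2, 7, 8, 9}:
n :  0  1  2  3  4  5  6  7  8  9 10 11 12 13 14 15 16 17 18 19 20 21 22 23 24
G :  0  1  2  0  1  2  0  1  2  3  4  5  3  4  5  3  0  1  2  0  1  2  0  1  2
Pile A: G(24) = 2.
Pile B: G(19) = 0.
Combined Grundy value = 2 ⊕ 0 = 2.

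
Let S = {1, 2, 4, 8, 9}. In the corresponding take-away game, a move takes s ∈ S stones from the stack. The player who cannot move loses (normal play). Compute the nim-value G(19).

n :  0  1  2  3  4  5  6  7  8  9 10 11 12 13 14 15 16 17 18 19
G :  0  1  2  0  1  2  0  1  2  3  4  5  3  0  1  2  0  1  2  0

0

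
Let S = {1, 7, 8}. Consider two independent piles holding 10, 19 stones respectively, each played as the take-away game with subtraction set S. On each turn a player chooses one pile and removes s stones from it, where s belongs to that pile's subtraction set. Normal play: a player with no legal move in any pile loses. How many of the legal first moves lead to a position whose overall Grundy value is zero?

All piles use S = {1, 7, 8}:
n :  0  1  2  3  4  5  6  7  8  9 10 11 12 13 14 15 16 17 18 19
G :  0  1  0  1  0  1  0  1  2  3  2  3  2  3  2  0  1  0  1  0
Pile A: G(10) = 2.
Pile B: G(19) = 0.
Combined Grundy value = 2 ⊕ 0 = 2.
A winning move leaves total XOR = 0, i.e. changes one component's Grundy value g to g ⊕ X where X is the current total.
Pile A: need g' = 2⊕2 = 0. Options: 10−1→G=3, 10−7→G=1, 10−8→G=0. Hits: 1.
Pile B: need g' = 0⊕2 = 2. Options: 19−1→G=1, 19−7→G=2, 19−8→G=3. Hits: 1.

2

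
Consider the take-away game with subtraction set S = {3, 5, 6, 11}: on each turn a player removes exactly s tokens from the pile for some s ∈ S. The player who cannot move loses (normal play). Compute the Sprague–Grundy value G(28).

G(0) = 0
G(1) = mex{} = 0
G(2) = mex{} = 0
G(3) = mex{0} = 1
G(4) = mex{0} = 1
G(5) = mex{0,0} = 1
G(6) = mex{1,0,0} = 2
G(7) = mex{1,0,0} = 2
G(8) = mex{1,1,0} = 2
G(9) = mex{2,1,1} = 0
G(10) = mex{2,1,1} = 0
G(11) = mex{2,2,1,0} = 3
G(12) = mex{0,2,2,0} = 1
G(13) = mex{0,2,2,0} = 1
G(14) = mex{3,0,2,1} = 4
G(15) = mex{1,0,0,1} = 2
G(16) = mex{1,3,0,1} = 2
G(17) = mex{4,1,3,2} = 0
G(18) = mex{2,1,1,2} = 0
G(19) = mex{2,4,1,2} = 0
G(20) = mex{0,2,4,0} = 1
G(21) = mex{0,2,2,0} = 1
G(22) = mex{0,0,2,3} = 1
G(23) = mex{1,0,0,1} = 2
G(24) = mex{1,0,0,1} = 2
G(25) = mex{1,1,0,4} = 2
G(26) = mex{2,1,1,2} = 0
G(27) = mex{2,1,1,2} = 0
G(28) = mex{2,2,1,0} = 3

3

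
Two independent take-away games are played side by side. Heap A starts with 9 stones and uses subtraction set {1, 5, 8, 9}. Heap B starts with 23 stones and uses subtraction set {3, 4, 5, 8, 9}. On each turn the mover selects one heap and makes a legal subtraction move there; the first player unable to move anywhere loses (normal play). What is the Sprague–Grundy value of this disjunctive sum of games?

Heap A, S = {1, 5, 8, 9}:
G(0) = 0
G(1) = mex{0} = 1
G(2) = mex{1} = 0
G(3) = mex{0} = 1
G(4) = mex{1} = 0
G(5) = mex{0,0} = 1
G(6) = mex{1,1} = 0
G(7) = mex{0,0} = 1
G(8) = mex{1,1,0} = 2
G(9) = mex{2,0,1,0} = 3
G_A(9) = 3.
Heap B, S = {3, 4, 5, 8, 9}:
n :  0  1  2  3  4  5  6  7  8  9 10 11 12 13 14 15 16 17 18 19 20 21 22 23
G :  0  0  0  1  1  1  2  2  2  3  3  3  0  0  0  1  1  1  2  2  2  3  3  3
G_B(23) = 3.
Combined Grundy value = 3 ⊕ 3 = 0.

0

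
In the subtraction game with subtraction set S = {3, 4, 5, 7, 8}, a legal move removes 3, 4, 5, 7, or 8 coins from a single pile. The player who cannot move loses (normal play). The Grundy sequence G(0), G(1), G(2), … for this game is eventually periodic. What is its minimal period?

11

n :  0  1  2  3  4  5  6  7  8  9 10 11 12 13 14 15 16 17 18 19 20 21 22 23
G :  0  0  0  1  1  1  2  2  2  3  3  0  0  0  1  1  1  2  2  2  3  3  0  0
G(n+11) = G(n) holds for n = 0,…,7 (a full window of length max(S) = 8), so the sequence is purely periodic with period 11.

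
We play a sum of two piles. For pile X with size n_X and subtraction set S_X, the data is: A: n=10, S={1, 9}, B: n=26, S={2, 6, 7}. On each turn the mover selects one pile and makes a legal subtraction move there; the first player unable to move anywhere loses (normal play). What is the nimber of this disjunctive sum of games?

0

Pile A, S = {1, 9}:
n :  0  1  2  3  4  5  6  7  8  9 10
G :  0  1  0  1  0  1  0  1  0  1  0
G_A(10) = 0.
Pile B, S = {2, 6, 7}:
n :  0  1  2  3  4  5  6  7  8  9 10 11 12 13 14 15 16 17 18 19 20 21 22 23 24 25 26
G :  0  0  1  1  0  0  1  1  2  0  3  1  2  0  0  1  1  0  0  1  1  2  0  3  1  2  0
G_B(26) = 0.
Combined Grundy value = 0 ⊕ 0 = 0.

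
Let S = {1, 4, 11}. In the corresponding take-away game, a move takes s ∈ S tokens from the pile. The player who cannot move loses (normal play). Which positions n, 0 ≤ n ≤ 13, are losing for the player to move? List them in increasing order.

0, 2, 5, 7, 10, 12

G(0) = 0
G(1) = mex{0} = 1
G(2) = mex{1} = 0
G(3) = mex{0} = 1
G(4) = mex{1,0} = 2
G(5) = mex{2,1} = 0
G(6) = mex{0,0} = 1
G(7) = mex{1,1} = 0
G(8) = mex{0,2} = 1
G(9) = mex{1,0} = 2
G(10) = mex{2,1} = 0
G(11) = mex{0,0,0} = 1
G(12) = mex{1,1,1} = 0
G(13) = mex{0,2,0} = 1
P-positions are exactly the n with G(n) = 0.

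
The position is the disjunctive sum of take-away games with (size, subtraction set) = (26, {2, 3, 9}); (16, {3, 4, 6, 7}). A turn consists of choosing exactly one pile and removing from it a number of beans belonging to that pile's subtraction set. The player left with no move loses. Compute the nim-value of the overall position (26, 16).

0

Pile A, S = {2, 3, 9}:
G(0) = 0
G(1) = mex{} = 0
G(2) = mex{0} = 1
G(3) = mex{0,0} = 1
G(4) = mex{1,0} = 2
G(5) = mex{1,1} = 0
G(6) = mex{2,1} = 0
G(7) = mex{0,2} = 1
G(8) = mex{0,0} = 1
G(9) = mex{1,0,0} = 2
G(10) = mex{1,1,0} = 2
G(11) = mex{2,1,1} = 0
G(12) = mex{2,2,1} = 0
G(13) = mex{0,2,2} = 1
G(14) = mex{0,0,0} = 1
G(15) = mex{1,0,0} = 2
G(16) = mex{1,1,1} = 0
G(17) = mex{2,1,1} = 0
G(18) = mex{0,2,2} = 1
G(19) = mex{0,0,2} = 1
G(20) = mex{1,0,0} = 2
G(21) = mex{1,1,0} = 2
G(22) = mex{2,1,1} = 0
G(23) = mex{2,2,1} = 0
G(24) = mex{0,2,2} = 1
G(25) = mex{0,0,0} = 1
G(26) = mex{1,0,0} = 2
G_A(26) = 2.
Pile B, S = {3, 4, 6, 7}:
G(0) = 0
G(1) = mex{} = 0
G(2) = mex{} = 0
G(3) = mex{0} = 1
G(4) = mex{0,0} = 1
G(5) = mex{0,0} = 1
G(6) = mex{1,0,0} = 2
G(7) = mex{1,1,0,0} = 2
G(8) = mex{1,1,0,0} = 2
G(9) = mex{2,1,1,0} = 3
G(10) = mex{2,2,1,1} = 0
G(11) = mex{2,2,1,1} = 0
G(12) = mex{3,2,2,1} = 0
G(13) = mex{0,3,2,2} = 1
G(14) = mex{0,0,2,2} = 1
G(15) = mex{0,0,3,2} = 1
G(16) = mex{1,0,0,3} = 2
G_B(16) = 2.
Combined Grundy value = 2 ⊕ 2 = 0.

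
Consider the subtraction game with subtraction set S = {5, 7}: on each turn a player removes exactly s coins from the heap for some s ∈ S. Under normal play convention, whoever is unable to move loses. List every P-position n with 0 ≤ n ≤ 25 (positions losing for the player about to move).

0, 1, 2, 3, 4, 12, 13, 14, 15, 16, 24, 25

n :  0  1  2  3  4  5  6  7  8  9 10 11 12 13 14 15 16 17 18 19 20 21 22 23 24 25
G :  0  0  0  0  0  1  1  1  1  1  2  2  0  0  0  0  0  1  1  1  1  1  2  2  0  0
P-positions are exactly the n with G(n) = 0.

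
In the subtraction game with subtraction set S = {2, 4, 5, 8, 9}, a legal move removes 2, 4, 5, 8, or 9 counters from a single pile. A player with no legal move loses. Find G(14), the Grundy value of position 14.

0

G(0) = 0
G(1) = mex{} = 0
G(2) = mex{0} = 1
G(3) = mex{0} = 1
G(4) = mex{1,0} = 2
G(5) = mex{1,0,0} = 2
G(6) = mex{2,1,0} = 3
G(7) = mex{2,1,1} = 0
G(8) = mex{3,2,1,0} = 4
G(9) = mex{0,2,2,0,0} = 1
G(10) = mex{4,3,2,1,0} = 5
G(11) = mex{1,0,3,1,1} = 2
G(12) = mex{5,4,0,2,1} = 3
G(13) = mex{2,1,4,2,2} = 0
G(14) = mex{3,5,1,3,2} = 0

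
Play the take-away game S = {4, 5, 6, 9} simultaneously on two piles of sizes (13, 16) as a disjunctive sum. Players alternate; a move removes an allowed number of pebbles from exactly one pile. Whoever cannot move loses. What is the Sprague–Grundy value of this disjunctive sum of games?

0

All piles use S = {4, 5, 6, 9}:
G(0) = 0
G(1) = mex{} = 0
G(2) = mex{} = 0
G(3) = mex{} = 0
G(4) = mex{0} = 1
G(5) = mex{0,0} = 1
G(6) = mex{0,0,0} = 1
G(7) = mex{0,0,0} = 1
G(8) = mex{1,0,0} = 2
G(9) = mex{1,1,0,0} = 2
G(10) = mex{1,1,1,0} = 2
G(11) = mex{1,1,1,0} = 2
G(12) = mex{2,1,1,0} = 3
G(13) = mex{2,2,1,1} = 0
G(14) = mex{2,2,2,1} = 0
G(15) = mex{2,2,2,1} = 0
G(16) = mex{3,2,2,1} = 0
Pile A: G(13) = 0.
Pile B: G(16) = 0.
Combined Grundy value = 0 ⊕ 0 = 0.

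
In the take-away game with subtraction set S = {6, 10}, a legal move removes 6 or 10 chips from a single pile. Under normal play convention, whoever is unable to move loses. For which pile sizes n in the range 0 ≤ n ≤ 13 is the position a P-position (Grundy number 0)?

0, 1, 2, 3, 4, 5

n :  0  1  2  3  4  5  6  7  8  9 10 11 12 13
G :  0  0  0  0  0  0  1  1  1  1  1  1  2  2
P-positions are exactly the n with G(n) = 0.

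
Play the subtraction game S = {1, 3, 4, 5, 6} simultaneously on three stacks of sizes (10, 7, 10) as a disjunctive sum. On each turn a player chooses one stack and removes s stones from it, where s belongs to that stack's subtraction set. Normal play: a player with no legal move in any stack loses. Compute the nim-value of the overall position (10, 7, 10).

All stacks use S = {1, 3, 4, 5, 6}:
G(0) = 0
G(1) = mex{0} = 1
G(2) = mex{1} = 0
G(3) = mex{0,0} = 1
G(4) = mex{1,1,0} = 2
G(5) = mex{2,0,1,0} = 3
G(6) = mex{3,1,0,1,0} = 2
G(7) = mex{2,2,1,0,1} = 3
G(8) = mex{3,3,2,1,0} = 4
G(9) = mex{4,2,3,2,1} = 0
G(10) = mex{0,3,2,3,2} = 1
Stack A: G(10) = 1.
Stack B: G(7) = 3.
Stack C: G(10) = 1.
Combined Grundy value = 1 ⊕ 3 ⊕ 1 = 3.

3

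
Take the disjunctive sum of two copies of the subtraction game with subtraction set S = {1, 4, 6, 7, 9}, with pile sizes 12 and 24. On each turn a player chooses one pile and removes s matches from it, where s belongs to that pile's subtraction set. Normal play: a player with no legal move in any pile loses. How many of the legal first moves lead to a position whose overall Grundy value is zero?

5

All piles use S = {1, 4, 6, 7, 9}:
G(0) = 0
G(1) = mex{0} = 1
G(2) = mex{1} = 0
G(3) = mex{0} = 1
G(4) = mex{1,0} = 2
G(5) = mex{2,1} = 0
G(6) = mex{0,0,0} = 1
G(7) = mex{1,1,1,0} = 2
G(8) = mex{2,2,0,1} = 3
G(9) = mex{3,0,1,0,0} = 2
G(10) = mex{2,1,2,1,1} = 0
G(11) = mex{0,2,0,2,0} = 1
G(12) = mex{1,3,1,0,1} = 2
G(13) = mex{2,2,2,1,2} = 0
G(14) = mex{0,0,3,2,0} = 1
G(15) = mex{1,1,2,3,1} = 0
G(16) = mex{0,2,0,2,2} = 1
G(17) = mex{1,0,1,0,3} = 2
G(18) = mex{2,1,2,1,2} = 0
G(19) = mex{0,0,0,2,0} = 1
G(20) = mex{1,1,1,0,1} = 2
G(21) = mex{2,2,0,1,2} = 3
G(22) = mex{3,0,1,0,0} = 2
G(23) = mex{2,1,2,1,1} = 0
G(24) = mex{0,2,0,2,0} = 1
Pile A: G(12) = 2.
Pile B: G(24) = 1.
Combined Grundy value = 2 ⊕ 1 = 3.
A winning move leaves total XOR = 0, i.e. changes one component's Grundy value g to g ⊕ X where X is the current total.
Pile A: need g' = 2⊕3 = 1. Options: 12−1→G=1, 12−4→G=3, 12−6→G=1, 12−7→G=0, 12−9→G=1. Hits: 3.
Pile B: need g' = 1⊕3 = 2. Options: 24−1→G=0, 24−4→G=2, 24−6→G=0, 24−7→G=2, 24−9→G=0. Hits: 2.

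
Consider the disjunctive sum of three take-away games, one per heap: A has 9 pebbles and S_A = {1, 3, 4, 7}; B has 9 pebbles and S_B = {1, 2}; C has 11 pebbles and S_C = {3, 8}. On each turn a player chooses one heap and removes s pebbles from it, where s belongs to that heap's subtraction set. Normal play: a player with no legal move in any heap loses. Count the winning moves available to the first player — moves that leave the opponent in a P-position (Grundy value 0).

4

Heap A, S = {1, 3, 4, 7}:
G(0) = 0
G(1) = mex{0} = 1
G(2) = mex{1} = 0
G(3) = mex{0,0} = 1
G(4) = mex{1,1,0} = 2
G(5) = mex{2,0,1} = 3
G(6) = mex{3,1,0} = 2
G(7) = mex{2,2,1,0} = 3
G(8) = mex{3,3,2,1} = 0
G(9) = mex{0,2,3,0} = 1
G_A(9) = 1.
Heap B, S = {1, 2}:
n : 0 1 2 3 4 5 6 7 8 9
G : 0 1 2 0 1 2 0 1 2 0
G_B(9) = 0.
Heap C, S = {3, 8}:
G(0) = 0
G(1) = mex{} = 0
G(2) = mex{} = 0
G(3) = mex{0} = 1
G(4) = mex{0} = 1
G(5) = mex{0} = 1
G(6) = mex{1} = 0
G(7) = mex{1} = 0
G(8) = mex{1,0} = 2
G(9) = mex{0,0} = 1
G(10) = mex{0,0} = 1
G(11) = mex{2,1} = 0
G_C(11) = 0.
Combined Grundy value = 1 ⊕ 0 ⊕ 0 = 1.
A winning move leaves total XOR = 0, i.e. changes one component's Grundy value g to g ⊕ X where X is the current total.
Heap A: need g' = 1⊕1 = 0. Options: 9−1→G=0, 9−3→G=2, 9−4→G=3, 9−7→G=0. Hits: 2.
Heap B: need g' = 0⊕1 = 1. Options: 9−1→G=2, 9−2→G=1. Hits: 1.
Heap C: need g' = 0⊕1 = 1. Options: 11−3→G=2, 11−8→G=1. Hits: 1.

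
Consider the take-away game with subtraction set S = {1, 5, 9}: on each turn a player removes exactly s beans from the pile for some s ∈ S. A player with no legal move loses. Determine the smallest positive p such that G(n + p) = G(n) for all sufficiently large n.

2

n :  0  1  2  3  4  5  6  7  8  9 10 11 12 13 14
G :  0  1  0  1  0  1  0  1  0  1  0  1  0  1  0
G(n+2) = G(n) holds for n = 0,…,8 (a full window of length max(S) = 9), so the sequence is purely periodic with period 2.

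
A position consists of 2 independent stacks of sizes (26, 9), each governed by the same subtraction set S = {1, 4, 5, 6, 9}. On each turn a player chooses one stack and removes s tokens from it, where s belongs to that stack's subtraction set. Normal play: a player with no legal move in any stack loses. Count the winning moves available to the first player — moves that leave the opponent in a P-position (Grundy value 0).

All stacks use S = {1, 4, 5, 6, 9}:
G(0) = 0
G(1) = mex{0} = 1
G(2) = mex{1} = 0
G(3) = mex{0} = 1
G(4) = mex{1,0} = 2
G(5) = mex{2,1,0} = 3
G(6) = mex{3,0,1,0} = 2
G(7) = mex{2,1,0,1} = 3
G(8) = mex{3,2,1,0} = 4
G(9) = mex{4,3,2,1,0} = 5
G(10) = mex{5,2,3,2,1} = 0
G(11) = mex{0,3,2,3,0} = 1
G(12) = mex{1,4,3,2,1} = 0
G(13) = mex{0,5,4,3,2} = 1
G(14) = mex{1,0,5,4,3} = 2
G(15) = mex{2,1,0,5,2} = 3
G(16) = mex{3,0,1,0,3} = 2
G(17) = mex{2,1,0,1,4} = 3
G(18) = mex{3,2,1,0,5} = 4
G(19) = mex{4,3,2,1,0} = 5
G(20) = mex{5,2,3,2,1} = 0
G(21) = mex{0,3,2,3,0} = 1
G(22) = mex{1,4,3,2,1} = 0
G(23) = mex{0,5,4,3,2} = 1
G(24) = mex{1,0,5,4,3} = 2
G(25) = mex{2,1,0,5,2} = 3
G(26) = mex{3,0,1,0,3} = 2
Stack A: G(26) = 2.
Stack B: G(9) = 5.
Combined Grundy value = 2 ⊕ 5 = 7.
A winning move leaves total XOR = 0, i.e. changes one component's Grundy value g to g ⊕ X where X is the current total.
Stack A: need g' = 2⊕7 = 5. Options: 26−1→G=3, 26−4→G=0, 26−5→G=1, 26−6→G=0, 26−9→G=3. Hits: 0.
Stack B: need g' = 5⊕7 = 2. Options: 9−1→G=4, 9−4→G=3, 9−5→G=2, 9−6→G=1, 9−9→G=0. Hits: 1.

1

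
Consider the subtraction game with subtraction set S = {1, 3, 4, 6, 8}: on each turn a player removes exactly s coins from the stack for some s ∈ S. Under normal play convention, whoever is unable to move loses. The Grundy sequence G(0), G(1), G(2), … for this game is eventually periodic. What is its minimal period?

7

n :  0  1  2  3  4  5  6  7  8  9 10 11 12 13 14 15 16
G :  0  1  0  1  2  3  2  0  1  0  1  2  3  2  0  1  0
G(n+7) = G(n) holds for n = 0,…,7 (a full window of length max(S) = 8), so the sequence is purely periodic with period 7.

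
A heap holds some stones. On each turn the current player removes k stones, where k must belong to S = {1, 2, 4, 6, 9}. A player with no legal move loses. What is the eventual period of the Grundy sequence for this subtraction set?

8

n :  0  1  2  3  4  5  6  7  8  9 10 11 12 13 14 15 16 17 18
G :  0  1  2  0  1  2  3  4  0  1  2  0  1  2  3  4  0  1  2
G(n+8) = G(n) holds for n = 0,…,8 (a full window of length max(S) = 9), so the sequence is purely periodic with period 8.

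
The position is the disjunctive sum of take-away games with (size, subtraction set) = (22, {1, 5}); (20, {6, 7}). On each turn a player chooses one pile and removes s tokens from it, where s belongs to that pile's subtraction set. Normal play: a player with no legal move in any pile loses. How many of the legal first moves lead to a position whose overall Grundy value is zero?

Pile A, S = {1, 5}:
n :  0  1  2  3  4  5  6  7  8  9 10 11 12 13 14 15 16 17 18 19 20 21 22
G :  0  1  0  1  0  1  0  1  0  1  0  1  0  1  0  1  0  1  0  1  0  1  0
G_A(22) = 0.
Pile B, S = {6, 7}:
n :  0  1  2  3  4  5  6  7  8  9 10 11 12 13 14 15 16 17 18 19 20
G :  0  0  0  0  0  0  1  1  1  1  1  1  2  0  0  0  0  0  0  1  1
G_B(20) = 1.
Combined Grundy value = 0 ⊕ 1 = 1.
A winning move leaves total XOR = 0, i.e. changes one component's Grundy value g to g ⊕ X where X is the current total.
Pile A: need g' = 0⊕1 = 1. Options: 22−1→G=1, 22−5→G=1. Hits: 2.
Pile B: need g' = 1⊕1 = 0. Options: 20−6→G=0, 20−7→G=0. Hits: 2.

4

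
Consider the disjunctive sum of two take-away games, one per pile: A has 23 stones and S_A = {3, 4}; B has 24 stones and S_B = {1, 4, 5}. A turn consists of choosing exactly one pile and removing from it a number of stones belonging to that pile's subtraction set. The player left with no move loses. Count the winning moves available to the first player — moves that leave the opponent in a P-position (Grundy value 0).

Pile A, S = {3, 4}:
n :  0  1  2  3  4  5  6  7  8  9 10 11 12 13 14 15 16 17 18 19 20 21 22 23
G :  0  0  0  1  1  1  2  0  0  0  1  1  1  2  0  0  0  1  1  1  2  0  0  0
G_A(23) = 0.
Pile B, S = {1, 4, 5}:
G(0) = 0
G(1) = mex{0} = 1
G(2) = mex{1} = 0
G(3) = mex{0} = 1
G(4) = mex{1,0} = 2
G(5) = mex{2,1,0} = 3
G(6) = mex{3,0,1} = 2
G(7) = mex{2,1,0} = 3
G(8) = mex{3,2,1} = 0
G(9) = mex{0,3,2} = 1
G(10) = mex{1,2,3} = 0
G(11) = mex{0,3,2} = 1
G(12) = mex{1,0,3} = 2
G(13) = mex{2,1,0} = 3
G(14) = mex{3,0,1} = 2
G(15) = mex{2,1,0} = 3
G(16) = mex{3,2,1} = 0
G(17) = mex{0,3,2} = 1
G(18) = mex{1,2,3} = 0
G(19) = mex{0,3,2} = 1
G(20) = mex{1,0,3} = 2
G(21) = mex{2,1,0} = 3
G(22) = mex{3,0,1} = 2
G(23) = mex{2,1,0} = 3
G(24) = mex{3,2,1} = 0
G_B(24) = 0.
Combined Grundy value = 0 ⊕ 0 = 0.
A winning move leaves total XOR = 0, i.e. changes one component's Grundy value g to g ⊕ X where X is the current total.
Pile A: target g' = 0⊕0 = 0, but every legal move changes the Grundy value (mex property), so 0 moves.
Pile B: target g' = 0⊕0 = 0, but every legal move changes the Grundy value (mex property), so 0 moves.

0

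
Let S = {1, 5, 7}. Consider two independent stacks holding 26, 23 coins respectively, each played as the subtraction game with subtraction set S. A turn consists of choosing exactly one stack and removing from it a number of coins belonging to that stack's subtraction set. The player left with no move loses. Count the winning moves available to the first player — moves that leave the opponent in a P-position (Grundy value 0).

All stacks use S = {1, 5, 7}:
G(0) = 0
G(1) = mex{0} = 1
G(2) = mex{1} = 0
G(3) = mex{0} = 1
G(4) = mex{1} = 0
G(5) = mex{0,0} = 1
G(6) = mex{1,1} = 0
G(7) = mex{0,0,0} = 1
G(8) = mex{1,1,1} = 0
G(9) = mex{0,0,0} = 1
G(10) = mex{1,1,1} = 0
G(11) = mex{0,0,0} = 1
G(12) = mex{1,1,1} = 0
G(13) = mex{0,0,0} = 1
G(14) = mex{1,1,1} = 0
G(15) = mex{0,0,0} = 1
G(16) = mex{1,1,1} = 0
G(17) = mex{0,0,0} = 1
G(18) = mex{1,1,1} = 0
G(19) = mex{0,0,0} = 1
G(20) = mex{1,1,1} = 0
G(21) = mex{0,0,0} = 1
G(22) = mex{1,1,1} = 0
G(23) = mex{0,0,0} = 1
G(24) = mex{1,1,1} = 0
G(25) = mex{0,0,0} = 1
G(26) = mex{1,1,1} = 0
Stack A: G(26) = 0.
Stack B: G(23) = 1.
Combined Grundy value = 0 ⊕ 1 = 1.
A winning move leaves total XOR = 0, i.e. changes one component's Grundy value g to g ⊕ X where X is the current total.
Stack A: need g' = 0⊕1 = 1. Options: 26−1→G=1, 26−5→G=1, 26−7→G=1. Hits: 3.
Stack B: need g' = 1⊕1 = 0. Options: 23−1→G=0, 23−5→G=0, 23−7→G=0. Hits: 3.

6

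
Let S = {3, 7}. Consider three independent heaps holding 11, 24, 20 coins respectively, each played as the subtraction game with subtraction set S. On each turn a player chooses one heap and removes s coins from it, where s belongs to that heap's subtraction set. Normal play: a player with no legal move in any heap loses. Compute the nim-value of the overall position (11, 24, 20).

All heaps use S = {3, 7}:
n :  0  1  2  3  4  5  6  7  8  9 10 11 12 13 14 15 16 17 18 19 20 21 22 23 24
G :  0  0  0  1  1  1  0  2  2  1  0  0  0  1  1  1  0  2  2  1  0  0  0  1  1
Heap A: G(11) = 0.
Heap B: G(24) = 1.
Heap C: G(20) = 0.
Combined Grundy value = 0 ⊕ 1 ⊕ 0 = 1.

1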